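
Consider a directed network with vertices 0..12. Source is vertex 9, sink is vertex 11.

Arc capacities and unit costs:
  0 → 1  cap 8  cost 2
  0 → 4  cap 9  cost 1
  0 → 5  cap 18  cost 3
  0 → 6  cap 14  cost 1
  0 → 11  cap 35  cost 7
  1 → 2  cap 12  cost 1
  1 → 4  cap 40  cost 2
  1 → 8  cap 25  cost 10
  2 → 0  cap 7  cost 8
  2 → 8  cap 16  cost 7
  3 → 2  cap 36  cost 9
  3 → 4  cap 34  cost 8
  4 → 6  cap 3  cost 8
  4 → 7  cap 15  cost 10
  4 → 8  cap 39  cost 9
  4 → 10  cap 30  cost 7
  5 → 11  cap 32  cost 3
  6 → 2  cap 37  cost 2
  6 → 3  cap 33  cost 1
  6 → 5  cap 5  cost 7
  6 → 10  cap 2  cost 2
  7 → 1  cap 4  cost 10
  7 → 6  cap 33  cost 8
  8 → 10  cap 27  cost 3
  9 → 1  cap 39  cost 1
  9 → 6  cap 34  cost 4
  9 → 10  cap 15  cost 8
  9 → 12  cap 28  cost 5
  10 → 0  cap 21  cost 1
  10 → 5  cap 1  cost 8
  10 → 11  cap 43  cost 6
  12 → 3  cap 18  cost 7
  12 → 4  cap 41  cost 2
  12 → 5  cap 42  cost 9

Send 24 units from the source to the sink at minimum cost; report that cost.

shortest-cost path #1: 9→6→10→11 push 2 @ unit cost 12 (adds 24)
shortest-cost path #2: 9→10→11 push 15 @ unit cost 14 (adds 210)
shortest-cost path #3: 9→6→5→11 push 5 @ unit cost 14 (adds 70)
shortest-cost path #4: 9→1→4→10→11 push 2 @ unit cost 16 (adds 32)
total cost = 336

Minimum cost for 24 units: 336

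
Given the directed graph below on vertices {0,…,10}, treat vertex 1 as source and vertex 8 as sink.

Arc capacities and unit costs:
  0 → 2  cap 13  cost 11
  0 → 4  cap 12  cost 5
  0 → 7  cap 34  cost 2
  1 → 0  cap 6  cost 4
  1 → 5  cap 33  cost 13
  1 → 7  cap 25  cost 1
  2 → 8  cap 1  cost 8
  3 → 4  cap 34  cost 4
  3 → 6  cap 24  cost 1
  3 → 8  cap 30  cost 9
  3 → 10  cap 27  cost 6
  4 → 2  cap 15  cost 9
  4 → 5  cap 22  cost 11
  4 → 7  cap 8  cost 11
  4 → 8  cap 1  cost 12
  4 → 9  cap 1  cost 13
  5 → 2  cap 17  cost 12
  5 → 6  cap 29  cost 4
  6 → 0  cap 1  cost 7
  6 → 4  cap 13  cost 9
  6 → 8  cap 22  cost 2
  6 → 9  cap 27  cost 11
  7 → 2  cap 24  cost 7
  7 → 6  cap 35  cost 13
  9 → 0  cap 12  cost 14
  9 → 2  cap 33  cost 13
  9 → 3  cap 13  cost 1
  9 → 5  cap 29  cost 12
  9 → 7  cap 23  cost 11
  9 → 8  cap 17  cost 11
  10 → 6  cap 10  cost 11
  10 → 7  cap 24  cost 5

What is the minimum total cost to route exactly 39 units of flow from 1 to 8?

shortest-cost path #1: 1→7→2→8 push 1 @ unit cost 16 (adds 16)
shortest-cost path #2: 1→7→6→8 push 22 @ unit cost 16 (adds 352)
shortest-cost path #3: 1→0→4→8 push 1 @ unit cost 21 (adds 21)
shortest-cost path #4: 1→0→4→9→3→8 push 1 @ unit cost 32 (adds 32)
shortest-cost path #5: 1→7→6→9→3→8 push 2 @ unit cost 35 (adds 70)
shortest-cost path #6: 1→5→6→9→3→8 push 10 @ unit cost 38 (adds 380)
shortest-cost path #7: 1→5→6→9→8 push 2 @ unit cost 39 (adds 78)
total cost = 949

Minimum cost for 39 units: 949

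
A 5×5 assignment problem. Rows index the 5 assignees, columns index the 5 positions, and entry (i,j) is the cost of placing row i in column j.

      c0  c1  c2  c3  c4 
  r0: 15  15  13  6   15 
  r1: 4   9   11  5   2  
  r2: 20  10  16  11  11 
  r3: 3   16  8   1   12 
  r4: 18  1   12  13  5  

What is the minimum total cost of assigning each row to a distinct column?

optimal assignment: row0→col3 (cost 6), row1→col4 (cost 2), row2→col2 (cost 16), row3→col0 (cost 3), row4→col1 (cost 1)
total = 6 + 2 + 16 + 3 + 1 = 28

Minimum assignment cost: 28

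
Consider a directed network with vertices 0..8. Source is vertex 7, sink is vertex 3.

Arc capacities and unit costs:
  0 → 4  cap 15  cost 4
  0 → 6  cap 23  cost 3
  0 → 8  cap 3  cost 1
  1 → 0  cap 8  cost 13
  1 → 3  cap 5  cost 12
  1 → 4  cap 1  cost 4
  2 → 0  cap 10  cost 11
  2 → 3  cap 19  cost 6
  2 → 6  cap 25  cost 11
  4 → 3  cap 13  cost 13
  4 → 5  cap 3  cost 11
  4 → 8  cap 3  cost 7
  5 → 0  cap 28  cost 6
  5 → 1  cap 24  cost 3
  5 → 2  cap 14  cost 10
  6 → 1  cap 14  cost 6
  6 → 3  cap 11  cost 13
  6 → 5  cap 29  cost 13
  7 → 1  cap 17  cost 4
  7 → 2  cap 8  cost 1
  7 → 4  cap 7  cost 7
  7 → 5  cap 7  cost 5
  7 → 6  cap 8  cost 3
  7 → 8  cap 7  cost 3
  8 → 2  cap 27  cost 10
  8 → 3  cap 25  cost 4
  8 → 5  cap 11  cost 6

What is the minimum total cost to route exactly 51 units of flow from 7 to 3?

Minimum cost for 51 units: 848

shortest-cost path #1: 7→8→3 push 7 @ unit cost 7 (adds 49)
shortest-cost path #2: 7→2→3 push 8 @ unit cost 7 (adds 56)
shortest-cost path #3: 7→1→3 push 5 @ unit cost 16 (adds 80)
shortest-cost path #4: 7→6→3 push 8 @ unit cost 16 (adds 128)
shortest-cost path #5: 7→5→0→8→3 push 3 @ unit cost 16 (adds 48)
shortest-cost path #6: 7→4→8→3 push 3 @ unit cost 18 (adds 54)
shortest-cost path #7: 7→4→3 push 4 @ unit cost 20 (adds 80)
shortest-cost path #8: 7→1→4→3 push 1 @ unit cost 21 (adds 21)
shortest-cost path #9: 7→5→2→3 push 4 @ unit cost 21 (adds 84)
shortest-cost path #10: 7→1→0→5→2→3 push 3 @ unit cost 27 (adds 81)
shortest-cost path #11: 7→1→0→6→3 push 3 @ unit cost 33 (adds 99)
shortest-cost path #12: 7→1→0→4→3 push 2 @ unit cost 34 (adds 68)
total cost = 848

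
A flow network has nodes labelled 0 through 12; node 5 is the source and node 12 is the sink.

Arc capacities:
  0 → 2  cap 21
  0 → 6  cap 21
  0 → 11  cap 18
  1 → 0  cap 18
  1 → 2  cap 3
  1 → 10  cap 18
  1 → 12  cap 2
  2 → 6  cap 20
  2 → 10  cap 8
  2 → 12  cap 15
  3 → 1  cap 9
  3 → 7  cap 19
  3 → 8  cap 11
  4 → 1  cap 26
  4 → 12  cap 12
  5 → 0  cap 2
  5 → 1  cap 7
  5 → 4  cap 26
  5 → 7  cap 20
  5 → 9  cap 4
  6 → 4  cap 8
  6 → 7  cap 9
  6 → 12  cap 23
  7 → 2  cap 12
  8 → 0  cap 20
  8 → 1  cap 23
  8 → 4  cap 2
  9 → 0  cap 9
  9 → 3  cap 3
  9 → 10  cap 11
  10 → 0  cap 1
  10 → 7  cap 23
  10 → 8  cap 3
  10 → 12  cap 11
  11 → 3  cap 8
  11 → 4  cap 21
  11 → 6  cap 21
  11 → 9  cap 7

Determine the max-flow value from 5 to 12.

augment #1: 5→1→12 bottleneck 2, total now 2
augment #2: 5→4→12 bottleneck 12, total now 14
augment #3: 5→0→2→12 bottleneck 2, total now 16
augment #4: 5→1→2→12 bottleneck 3, total now 19
augment #5: 5→1→10→12 bottleneck 2, total now 21
augment #6: 5→7→2→12 bottleneck 10, total now 31
augment #7: 5→9→10→12 bottleneck 4, total now 35
augment #8: 5→4→1→10→12 bottleneck 5, total now 40
augment #9: 5→7→2→6→12 bottleneck 2, total now 42
augment #10: 5→4→1→0→6→12 bottleneck 9, total now 51

Maximum flow value: 51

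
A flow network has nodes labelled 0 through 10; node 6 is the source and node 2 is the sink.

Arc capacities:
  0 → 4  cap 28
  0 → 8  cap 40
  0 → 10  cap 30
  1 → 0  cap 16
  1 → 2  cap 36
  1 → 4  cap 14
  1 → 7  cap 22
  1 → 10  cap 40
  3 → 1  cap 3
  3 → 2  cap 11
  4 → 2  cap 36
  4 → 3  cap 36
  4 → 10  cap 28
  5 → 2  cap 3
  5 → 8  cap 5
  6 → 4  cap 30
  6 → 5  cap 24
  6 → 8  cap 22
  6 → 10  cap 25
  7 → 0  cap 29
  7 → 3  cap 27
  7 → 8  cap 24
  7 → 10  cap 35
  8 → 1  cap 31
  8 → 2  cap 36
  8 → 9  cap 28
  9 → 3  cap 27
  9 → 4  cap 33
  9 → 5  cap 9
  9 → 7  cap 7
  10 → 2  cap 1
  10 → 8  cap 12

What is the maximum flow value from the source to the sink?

augment #1: 6→4→2 bottleneck 30, total now 30
augment #2: 6→5→2 bottleneck 3, total now 33
augment #3: 6→8→2 bottleneck 22, total now 55
augment #4: 6→10→2 bottleneck 1, total now 56
augment #5: 6→5→8→2 bottleneck 5, total now 61
augment #6: 6→10→8→2 bottleneck 9, total now 70
augment #7: 6→10→8→1→2 bottleneck 3, total now 73

Maximum flow value: 73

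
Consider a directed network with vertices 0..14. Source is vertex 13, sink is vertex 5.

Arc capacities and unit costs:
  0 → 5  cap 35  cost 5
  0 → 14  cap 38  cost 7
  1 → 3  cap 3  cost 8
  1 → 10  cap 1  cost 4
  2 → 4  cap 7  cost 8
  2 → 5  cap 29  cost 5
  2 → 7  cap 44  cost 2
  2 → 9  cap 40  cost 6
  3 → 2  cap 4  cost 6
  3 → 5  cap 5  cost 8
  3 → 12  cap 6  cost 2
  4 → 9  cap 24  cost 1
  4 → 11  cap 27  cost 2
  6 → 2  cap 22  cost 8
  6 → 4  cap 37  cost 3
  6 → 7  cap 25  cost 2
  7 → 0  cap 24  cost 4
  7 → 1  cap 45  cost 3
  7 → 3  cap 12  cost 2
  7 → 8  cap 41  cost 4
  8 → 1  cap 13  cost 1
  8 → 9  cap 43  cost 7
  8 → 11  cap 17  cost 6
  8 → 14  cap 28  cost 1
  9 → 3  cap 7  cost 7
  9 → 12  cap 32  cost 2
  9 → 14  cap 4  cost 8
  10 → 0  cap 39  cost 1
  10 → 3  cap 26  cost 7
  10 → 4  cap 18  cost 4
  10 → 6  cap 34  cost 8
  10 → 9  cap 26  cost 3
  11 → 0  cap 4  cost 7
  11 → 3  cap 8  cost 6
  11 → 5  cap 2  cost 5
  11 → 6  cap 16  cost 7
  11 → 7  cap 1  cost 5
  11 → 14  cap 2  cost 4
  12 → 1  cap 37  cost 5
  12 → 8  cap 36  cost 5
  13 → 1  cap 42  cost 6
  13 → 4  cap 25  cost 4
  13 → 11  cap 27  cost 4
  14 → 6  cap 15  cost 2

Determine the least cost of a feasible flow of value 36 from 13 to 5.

Minimum cost for 36 units: 724

shortest-cost path #1: 13→11→5 push 2 @ unit cost 9 (adds 18)
shortest-cost path #2: 13→1→10→0→5 push 1 @ unit cost 16 (adds 16)
shortest-cost path #3: 13→11→0→5 push 4 @ unit cost 16 (adds 64)
shortest-cost path #4: 13→11→3→5 push 5 @ unit cost 18 (adds 90)
shortest-cost path #5: 13→11→7→0→5 push 1 @ unit cost 18 (adds 18)
shortest-cost path #6: 13→11→14→6→7→0→5 push 2 @ unit cost 21 (adds 42)
shortest-cost path #7: 13→11→3→2→5 push 3 @ unit cost 21 (adds 63)
shortest-cost path #8: 13→11→6→7→0→5 push 10 @ unit cost 22 (adds 220)
shortest-cost path #9: 13→4→9→3→2→5 push 1 @ unit cost 23 (adds 23)
shortest-cost path #10: 13→4→11→6→7→0→5 push 6 @ unit cost 24 (adds 144)
shortest-cost path #11: 13→4→9→14→6→7→0→5 push 1 @ unit cost 26 (adds 26)
total cost = 724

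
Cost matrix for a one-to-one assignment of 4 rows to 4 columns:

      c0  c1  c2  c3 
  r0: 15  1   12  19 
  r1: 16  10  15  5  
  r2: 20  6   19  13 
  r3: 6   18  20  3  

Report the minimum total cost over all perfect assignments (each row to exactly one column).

Minimum assignment cost: 29

optimal assignment: row0→col2 (cost 12), row1→col3 (cost 5), row2→col1 (cost 6), row3→col0 (cost 6)
total = 12 + 5 + 6 + 6 = 29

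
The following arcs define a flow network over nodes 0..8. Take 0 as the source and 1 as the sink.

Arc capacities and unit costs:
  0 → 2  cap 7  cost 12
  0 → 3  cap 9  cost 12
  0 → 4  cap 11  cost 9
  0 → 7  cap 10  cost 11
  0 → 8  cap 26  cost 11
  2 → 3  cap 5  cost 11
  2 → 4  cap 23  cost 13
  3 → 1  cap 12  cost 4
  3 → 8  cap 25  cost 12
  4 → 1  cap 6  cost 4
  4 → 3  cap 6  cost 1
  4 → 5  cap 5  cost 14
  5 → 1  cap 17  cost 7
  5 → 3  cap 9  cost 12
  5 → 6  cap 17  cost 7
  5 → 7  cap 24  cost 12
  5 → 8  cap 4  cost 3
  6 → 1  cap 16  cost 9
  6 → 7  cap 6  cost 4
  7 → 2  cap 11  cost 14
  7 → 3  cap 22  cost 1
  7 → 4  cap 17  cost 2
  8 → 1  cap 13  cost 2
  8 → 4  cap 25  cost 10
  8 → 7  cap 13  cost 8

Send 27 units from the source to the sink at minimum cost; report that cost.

Minimum cost for 27 units: 365

shortest-cost path #1: 0→4→1 push 6 @ unit cost 13 (adds 78)
shortest-cost path #2: 0→8→1 push 13 @ unit cost 13 (adds 169)
shortest-cost path #3: 0→4→3→1 push 5 @ unit cost 14 (adds 70)
shortest-cost path #4: 0→3→1 push 3 @ unit cost 16 (adds 48)
total cost = 365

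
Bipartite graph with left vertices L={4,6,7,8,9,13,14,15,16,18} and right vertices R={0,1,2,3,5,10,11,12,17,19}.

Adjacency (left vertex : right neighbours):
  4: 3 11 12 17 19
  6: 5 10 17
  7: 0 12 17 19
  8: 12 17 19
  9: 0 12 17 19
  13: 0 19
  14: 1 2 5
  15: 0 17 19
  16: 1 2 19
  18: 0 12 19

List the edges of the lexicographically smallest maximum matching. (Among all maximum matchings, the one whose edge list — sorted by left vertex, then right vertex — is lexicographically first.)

|M| = 8 (so the lex-smallest maximum matching has 8 edges)
process left vertices in ascending order; for each, take the smallest-labelled available neighbour that still permits 8 edges overall, or leave it unmatched if none does
lex-smallest matching: {4-3, 6-5, 7-0, 8-12, 9-17, 13-19, 14-1, 16-2}

Lex-smallest maximum matching: {(4,3), (6,5), (7,0), (8,12), (9,17), (13,19), (14,1), (16,2)}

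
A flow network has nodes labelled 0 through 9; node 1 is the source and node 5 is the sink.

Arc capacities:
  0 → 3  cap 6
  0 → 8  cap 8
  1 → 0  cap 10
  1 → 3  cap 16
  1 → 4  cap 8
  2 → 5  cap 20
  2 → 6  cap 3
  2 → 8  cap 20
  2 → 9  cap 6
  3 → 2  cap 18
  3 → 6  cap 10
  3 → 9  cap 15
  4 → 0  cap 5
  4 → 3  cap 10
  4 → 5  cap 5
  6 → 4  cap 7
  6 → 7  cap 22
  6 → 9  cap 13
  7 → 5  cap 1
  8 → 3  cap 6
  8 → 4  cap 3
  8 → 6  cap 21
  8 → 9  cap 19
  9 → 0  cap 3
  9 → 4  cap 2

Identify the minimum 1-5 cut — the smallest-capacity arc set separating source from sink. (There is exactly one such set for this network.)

augment #1: 1→4→5 push 5
augment #2: 1→3→2→5 push 16
augment #3: 1→0→3→2→5 push 2
augment #4: 1→0→3→6→7→5 push 1
max flow = 24; residual-reachable set from 1 gives S-side
cut edges (S→T): {(3,2), (4,5), (7,5)} total cap 24

Min-cut arcs: {(3,2), (4,5), (7,5)} (total capacity 24)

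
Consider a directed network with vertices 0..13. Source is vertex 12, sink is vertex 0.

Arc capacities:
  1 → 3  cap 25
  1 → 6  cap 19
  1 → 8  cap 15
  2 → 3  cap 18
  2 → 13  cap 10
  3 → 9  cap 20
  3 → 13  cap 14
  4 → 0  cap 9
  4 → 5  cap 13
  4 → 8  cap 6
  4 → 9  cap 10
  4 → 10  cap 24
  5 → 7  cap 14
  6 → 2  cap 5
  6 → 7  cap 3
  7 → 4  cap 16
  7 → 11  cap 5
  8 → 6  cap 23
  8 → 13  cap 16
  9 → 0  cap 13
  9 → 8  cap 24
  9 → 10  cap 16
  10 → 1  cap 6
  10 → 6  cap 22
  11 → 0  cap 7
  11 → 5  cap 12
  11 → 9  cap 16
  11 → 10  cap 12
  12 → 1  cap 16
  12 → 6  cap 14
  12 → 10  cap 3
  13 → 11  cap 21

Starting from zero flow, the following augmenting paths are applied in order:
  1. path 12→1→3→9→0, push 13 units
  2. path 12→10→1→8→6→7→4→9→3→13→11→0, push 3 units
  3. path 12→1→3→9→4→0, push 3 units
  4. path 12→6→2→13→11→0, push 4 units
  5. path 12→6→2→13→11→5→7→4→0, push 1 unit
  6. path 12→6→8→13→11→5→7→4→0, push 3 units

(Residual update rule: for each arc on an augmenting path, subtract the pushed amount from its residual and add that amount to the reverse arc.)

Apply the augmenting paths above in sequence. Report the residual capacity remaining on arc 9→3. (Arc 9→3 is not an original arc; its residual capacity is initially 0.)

after path 1 (12→1→3→9→0, push 13): res(9,3)=13
after path 2 (12→10→1→8→6→7→4→9→3→13→11→0, push 3): res(9,3)=10
after path 3 (12→1→3→9→4→0, push 3): res(9,3)=13
after path 4 (12→6→2→13→11→0, push 4): res(9,3)=13
after path 5 (12→6→2→13→11→5→7→4→0, push 1): res(9,3)=13
after path 6 (12→6→8→13→11→5→7→4→0, push 3): res(9,3)=13

Residual capacity of (9,3): 13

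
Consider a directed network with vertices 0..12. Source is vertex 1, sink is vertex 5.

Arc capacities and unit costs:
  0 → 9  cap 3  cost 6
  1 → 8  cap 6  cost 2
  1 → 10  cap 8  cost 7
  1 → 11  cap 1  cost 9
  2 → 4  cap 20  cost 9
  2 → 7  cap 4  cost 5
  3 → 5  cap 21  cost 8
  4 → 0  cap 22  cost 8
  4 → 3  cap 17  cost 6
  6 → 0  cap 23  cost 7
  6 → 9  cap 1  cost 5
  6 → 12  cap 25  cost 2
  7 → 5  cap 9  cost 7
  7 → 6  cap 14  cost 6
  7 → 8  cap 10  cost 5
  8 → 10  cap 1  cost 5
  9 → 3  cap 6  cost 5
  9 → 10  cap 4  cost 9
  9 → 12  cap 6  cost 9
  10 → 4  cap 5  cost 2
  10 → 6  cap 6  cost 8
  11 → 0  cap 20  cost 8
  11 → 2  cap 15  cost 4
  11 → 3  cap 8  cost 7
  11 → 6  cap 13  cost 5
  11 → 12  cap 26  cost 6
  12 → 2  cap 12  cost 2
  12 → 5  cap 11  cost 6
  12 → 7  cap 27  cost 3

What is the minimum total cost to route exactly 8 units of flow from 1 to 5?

Minimum cost for 8 units: 182

shortest-cost path #1: 1→11→12→5 push 1 @ unit cost 21 (adds 21)
shortest-cost path #2: 1→10→6→12→5 push 6 @ unit cost 23 (adds 138)
shortest-cost path #3: 1→10→4→3→5 push 1 @ unit cost 23 (adds 23)
total cost = 182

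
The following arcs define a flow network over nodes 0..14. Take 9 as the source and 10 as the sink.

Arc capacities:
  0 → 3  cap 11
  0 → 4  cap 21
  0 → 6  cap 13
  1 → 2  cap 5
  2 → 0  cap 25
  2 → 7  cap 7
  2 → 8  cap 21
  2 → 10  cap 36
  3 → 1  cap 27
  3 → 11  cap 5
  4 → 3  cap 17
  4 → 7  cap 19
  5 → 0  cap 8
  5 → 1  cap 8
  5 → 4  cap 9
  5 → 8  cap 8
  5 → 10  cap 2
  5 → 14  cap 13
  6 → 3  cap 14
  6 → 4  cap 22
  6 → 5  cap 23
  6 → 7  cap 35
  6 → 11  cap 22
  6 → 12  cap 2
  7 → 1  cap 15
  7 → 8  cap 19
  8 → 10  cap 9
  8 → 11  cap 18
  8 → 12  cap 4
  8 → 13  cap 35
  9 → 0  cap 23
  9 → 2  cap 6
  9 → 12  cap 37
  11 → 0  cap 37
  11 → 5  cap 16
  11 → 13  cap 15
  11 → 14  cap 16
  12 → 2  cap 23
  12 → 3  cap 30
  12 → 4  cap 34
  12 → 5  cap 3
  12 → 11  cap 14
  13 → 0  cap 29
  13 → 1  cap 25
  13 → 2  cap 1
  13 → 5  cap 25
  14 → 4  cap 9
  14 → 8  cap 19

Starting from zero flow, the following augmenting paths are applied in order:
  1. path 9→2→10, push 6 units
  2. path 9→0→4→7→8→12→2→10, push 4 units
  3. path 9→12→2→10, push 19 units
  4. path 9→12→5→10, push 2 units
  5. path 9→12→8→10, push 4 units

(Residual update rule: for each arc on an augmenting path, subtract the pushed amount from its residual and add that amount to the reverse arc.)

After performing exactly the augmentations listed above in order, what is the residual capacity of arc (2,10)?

Residual capacity of (2,10): 7

after path 1 (9→2→10, push 6): res(2,10)=30
after path 2 (9→0→4→7→8→12→2→10, push 4): res(2,10)=26
after path 3 (9→12→2→10, push 19): res(2,10)=7
after path 4 (9→12→5→10, push 2): res(2,10)=7
after path 5 (9→12→8→10, push 4): res(2,10)=7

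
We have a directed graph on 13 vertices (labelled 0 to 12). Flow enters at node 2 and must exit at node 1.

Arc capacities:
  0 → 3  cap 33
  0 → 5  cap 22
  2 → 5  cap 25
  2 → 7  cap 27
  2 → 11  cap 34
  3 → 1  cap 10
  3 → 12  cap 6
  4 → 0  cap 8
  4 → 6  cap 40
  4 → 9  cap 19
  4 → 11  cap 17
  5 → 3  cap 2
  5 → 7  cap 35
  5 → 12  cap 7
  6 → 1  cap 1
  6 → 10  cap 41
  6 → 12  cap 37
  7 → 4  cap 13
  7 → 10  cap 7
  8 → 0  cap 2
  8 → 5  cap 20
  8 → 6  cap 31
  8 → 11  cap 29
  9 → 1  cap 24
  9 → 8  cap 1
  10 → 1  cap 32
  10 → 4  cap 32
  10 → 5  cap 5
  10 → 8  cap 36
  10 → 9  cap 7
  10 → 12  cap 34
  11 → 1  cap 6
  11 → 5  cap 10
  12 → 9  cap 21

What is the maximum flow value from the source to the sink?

augment #1: 2→11→1 bottleneck 6, total now 6
augment #2: 2→5→3→1 bottleneck 2, total now 8
augment #3: 2→7→10→1 bottleneck 7, total now 15
augment #4: 2→5→12→9→1 bottleneck 7, total now 22
augment #5: 2→7→4→6→1 bottleneck 1, total now 23
augment #6: 2→7→4→9→1 bottleneck 12, total now 35

Maximum flow value: 35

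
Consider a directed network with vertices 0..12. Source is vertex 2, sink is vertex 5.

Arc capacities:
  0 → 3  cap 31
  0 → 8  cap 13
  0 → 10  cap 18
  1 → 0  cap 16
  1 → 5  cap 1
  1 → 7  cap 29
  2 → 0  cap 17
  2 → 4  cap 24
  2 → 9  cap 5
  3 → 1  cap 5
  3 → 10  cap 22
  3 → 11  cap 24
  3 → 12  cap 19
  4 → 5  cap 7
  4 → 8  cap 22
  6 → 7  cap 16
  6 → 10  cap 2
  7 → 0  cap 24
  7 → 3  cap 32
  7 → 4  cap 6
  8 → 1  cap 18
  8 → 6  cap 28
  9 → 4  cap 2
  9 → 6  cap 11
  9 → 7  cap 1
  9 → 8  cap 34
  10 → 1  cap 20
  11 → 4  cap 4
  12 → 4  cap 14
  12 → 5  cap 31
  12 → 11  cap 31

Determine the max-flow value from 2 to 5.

augment #1: 2→4→5 bottleneck 7, total now 7
augment #2: 2→0→3→1→5 bottleneck 1, total now 8
augment #3: 2→0→3→12→5 bottleneck 16, total now 24
augment #4: 2→9→7→3→12→5 bottleneck 1, total now 25
augment #5: 2→4→8→1→3→12→5 bottleneck 1, total now 26
augment #6: 2→9→6→7→3→12→5 bottleneck 1, total now 27

Maximum flow value: 27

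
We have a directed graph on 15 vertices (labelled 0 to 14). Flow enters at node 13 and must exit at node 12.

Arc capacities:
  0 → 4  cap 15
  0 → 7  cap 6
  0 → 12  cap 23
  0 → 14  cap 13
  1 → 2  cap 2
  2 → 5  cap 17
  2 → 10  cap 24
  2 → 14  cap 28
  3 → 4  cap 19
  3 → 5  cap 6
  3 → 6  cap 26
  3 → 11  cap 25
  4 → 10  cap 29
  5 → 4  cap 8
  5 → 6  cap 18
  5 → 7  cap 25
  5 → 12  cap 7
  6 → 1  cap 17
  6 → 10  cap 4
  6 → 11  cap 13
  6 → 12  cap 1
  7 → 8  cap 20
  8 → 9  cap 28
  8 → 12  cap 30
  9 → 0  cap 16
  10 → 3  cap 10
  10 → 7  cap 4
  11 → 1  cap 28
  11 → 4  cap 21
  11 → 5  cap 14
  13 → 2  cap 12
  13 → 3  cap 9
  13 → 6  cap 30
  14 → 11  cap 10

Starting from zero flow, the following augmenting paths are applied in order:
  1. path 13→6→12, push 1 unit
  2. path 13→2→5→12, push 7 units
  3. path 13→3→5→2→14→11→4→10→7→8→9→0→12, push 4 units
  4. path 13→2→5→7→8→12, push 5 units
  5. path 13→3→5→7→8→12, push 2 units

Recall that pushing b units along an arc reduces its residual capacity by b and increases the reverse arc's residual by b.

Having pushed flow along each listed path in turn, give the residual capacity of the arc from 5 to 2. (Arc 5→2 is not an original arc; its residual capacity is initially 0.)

Residual capacity of (5,2): 8

after path 1 (13→6→12, push 1): res(5,2)=0
after path 2 (13→2→5→12, push 7): res(5,2)=7
after path 3 (13→3→5→2→14→11→4→10→7→8→9→0→12, push 4): res(5,2)=3
after path 4 (13→2→5→7→8→12, push 5): res(5,2)=8
after path 5 (13→3→5→7→8→12, push 2): res(5,2)=8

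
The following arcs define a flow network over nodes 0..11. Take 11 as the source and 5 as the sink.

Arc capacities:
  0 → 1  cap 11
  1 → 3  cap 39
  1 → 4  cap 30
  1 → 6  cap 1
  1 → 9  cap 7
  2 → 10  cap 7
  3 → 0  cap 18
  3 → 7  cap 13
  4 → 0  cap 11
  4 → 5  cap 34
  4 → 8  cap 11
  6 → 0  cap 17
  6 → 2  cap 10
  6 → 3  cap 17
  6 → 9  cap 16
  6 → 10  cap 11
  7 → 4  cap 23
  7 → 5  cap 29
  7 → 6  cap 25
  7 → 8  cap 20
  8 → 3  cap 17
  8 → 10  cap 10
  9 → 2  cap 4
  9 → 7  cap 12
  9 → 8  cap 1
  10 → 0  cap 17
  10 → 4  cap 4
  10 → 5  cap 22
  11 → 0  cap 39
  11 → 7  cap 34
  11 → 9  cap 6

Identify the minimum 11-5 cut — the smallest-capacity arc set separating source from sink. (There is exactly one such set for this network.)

augment #1: 11→7→5 push 29
augment #2: 11→7→4→5 push 5
augment #3: 11→0→1→4→5 push 11
augment #4: 11→9→2→10→5 push 4
augment #5: 11→9→7→4→5 push 2
max flow = 51; residual-reachable set from 11 gives S-side
cut edges (S→T): {(0,1), (11,7), (11,9)} total cap 51

Min-cut arcs: {(0,1), (11,7), (11,9)} (total capacity 51)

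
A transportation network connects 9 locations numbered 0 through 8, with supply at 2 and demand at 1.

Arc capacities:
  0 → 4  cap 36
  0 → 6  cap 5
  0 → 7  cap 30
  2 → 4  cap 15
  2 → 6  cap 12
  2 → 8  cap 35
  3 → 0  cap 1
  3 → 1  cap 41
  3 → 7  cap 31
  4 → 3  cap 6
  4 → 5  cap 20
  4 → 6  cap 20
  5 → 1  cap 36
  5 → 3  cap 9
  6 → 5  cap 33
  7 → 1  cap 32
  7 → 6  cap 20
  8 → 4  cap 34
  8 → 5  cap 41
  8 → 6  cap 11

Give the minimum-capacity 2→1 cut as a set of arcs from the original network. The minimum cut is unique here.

augment #1: 2→4→3→1 push 6
augment #2: 2→4→5→1 push 9
augment #3: 2→6→5→1 push 12
augment #4: 2→8→5→1 push 15
augment #5: 2→8→5→3→1 push 9
max flow = 51; residual-reachable set from 2 gives S-side
cut edges (S→T): {(4,3), (5,1), (5,3)} total cap 51

Min-cut arcs: {(4,3), (5,1), (5,3)} (total capacity 51)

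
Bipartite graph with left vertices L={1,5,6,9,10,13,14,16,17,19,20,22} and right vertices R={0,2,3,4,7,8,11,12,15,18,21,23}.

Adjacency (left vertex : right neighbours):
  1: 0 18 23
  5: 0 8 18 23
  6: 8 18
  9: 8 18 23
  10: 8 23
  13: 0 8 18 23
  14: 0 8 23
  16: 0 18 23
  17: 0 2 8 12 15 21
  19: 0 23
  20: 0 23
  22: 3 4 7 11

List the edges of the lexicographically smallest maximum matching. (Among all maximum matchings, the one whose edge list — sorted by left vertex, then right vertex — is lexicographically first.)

|M| = 6 (so the lex-smallest maximum matching has 6 edges)
process left vertices in ascending order; for each, take the smallest-labelled available neighbour that still permits 6 edges overall, or leave it unmatched if none does
lex-smallest matching: {1-0, 5-8, 6-18, 9-23, 17-2, 22-3}

Lex-smallest maximum matching: {(1,0), (5,8), (6,18), (9,23), (17,2), (22,3)}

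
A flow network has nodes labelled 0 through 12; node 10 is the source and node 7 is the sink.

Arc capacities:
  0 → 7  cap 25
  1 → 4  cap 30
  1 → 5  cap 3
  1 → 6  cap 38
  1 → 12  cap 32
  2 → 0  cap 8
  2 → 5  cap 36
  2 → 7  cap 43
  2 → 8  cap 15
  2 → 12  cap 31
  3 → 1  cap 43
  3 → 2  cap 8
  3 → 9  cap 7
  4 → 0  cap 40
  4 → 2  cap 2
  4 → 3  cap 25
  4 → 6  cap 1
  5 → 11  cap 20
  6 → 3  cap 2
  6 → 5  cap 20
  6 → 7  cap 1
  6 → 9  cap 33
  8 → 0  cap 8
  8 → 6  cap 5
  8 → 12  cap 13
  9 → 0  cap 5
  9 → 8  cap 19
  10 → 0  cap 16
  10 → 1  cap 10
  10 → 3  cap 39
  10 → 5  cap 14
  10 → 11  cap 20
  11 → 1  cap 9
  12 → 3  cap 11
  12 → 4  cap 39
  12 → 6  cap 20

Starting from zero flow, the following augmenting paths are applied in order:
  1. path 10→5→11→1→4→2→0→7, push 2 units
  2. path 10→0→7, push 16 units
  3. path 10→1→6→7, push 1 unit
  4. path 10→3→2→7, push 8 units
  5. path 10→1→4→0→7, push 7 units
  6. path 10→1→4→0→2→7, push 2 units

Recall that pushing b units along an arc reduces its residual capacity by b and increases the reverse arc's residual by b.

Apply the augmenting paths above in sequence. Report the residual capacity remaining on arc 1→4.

after path 1 (10→5→11→1→4→2→0→7, push 2): res(1,4)=28
after path 2 (10→0→7, push 16): res(1,4)=28
after path 3 (10→1→6→7, push 1): res(1,4)=28
after path 4 (10→3→2→7, push 8): res(1,4)=28
after path 5 (10→1→4→0→7, push 7): res(1,4)=21
after path 6 (10→1→4→0→2→7, push 2): res(1,4)=19

Residual capacity of (1,4): 19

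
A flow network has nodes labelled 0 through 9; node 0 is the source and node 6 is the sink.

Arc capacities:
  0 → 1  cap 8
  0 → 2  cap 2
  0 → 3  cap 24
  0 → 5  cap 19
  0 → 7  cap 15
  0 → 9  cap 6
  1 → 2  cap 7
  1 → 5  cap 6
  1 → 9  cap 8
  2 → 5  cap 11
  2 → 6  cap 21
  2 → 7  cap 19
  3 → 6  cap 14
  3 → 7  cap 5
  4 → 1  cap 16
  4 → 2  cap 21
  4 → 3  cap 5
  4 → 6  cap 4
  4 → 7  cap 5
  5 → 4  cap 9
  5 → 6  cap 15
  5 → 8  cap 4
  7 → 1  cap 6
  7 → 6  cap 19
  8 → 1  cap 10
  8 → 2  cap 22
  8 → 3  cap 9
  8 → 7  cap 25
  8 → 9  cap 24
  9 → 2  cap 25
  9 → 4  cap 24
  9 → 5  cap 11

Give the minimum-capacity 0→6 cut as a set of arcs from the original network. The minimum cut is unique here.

Min-cut arcs: {(0,1), (0,2), (0,5), (0,7), (0,9), (3,6), (3,7)} (total capacity 69)

augment #1: 0→2→6 push 2
augment #2: 0→3→6 push 14
augment #3: 0→5→6 push 15
augment #4: 0→7→6 push 15
augment #5: 0→1→2→6 push 7
augment #6: 0→3→7→6 push 4
augment #7: 0→5→4→6 push 4
augment #8: 0→9→2→6 push 6
augment #9: 0→1→9→2→6 push 1
augment #10: 0→3→7→1→9→2→6 push 1
max flow = 69; residual-reachable set from 0 gives S-side
cut edges (S→T): {(0,1), (0,2), (0,5), (0,7), (0,9), (3,6), (3,7)} total cap 69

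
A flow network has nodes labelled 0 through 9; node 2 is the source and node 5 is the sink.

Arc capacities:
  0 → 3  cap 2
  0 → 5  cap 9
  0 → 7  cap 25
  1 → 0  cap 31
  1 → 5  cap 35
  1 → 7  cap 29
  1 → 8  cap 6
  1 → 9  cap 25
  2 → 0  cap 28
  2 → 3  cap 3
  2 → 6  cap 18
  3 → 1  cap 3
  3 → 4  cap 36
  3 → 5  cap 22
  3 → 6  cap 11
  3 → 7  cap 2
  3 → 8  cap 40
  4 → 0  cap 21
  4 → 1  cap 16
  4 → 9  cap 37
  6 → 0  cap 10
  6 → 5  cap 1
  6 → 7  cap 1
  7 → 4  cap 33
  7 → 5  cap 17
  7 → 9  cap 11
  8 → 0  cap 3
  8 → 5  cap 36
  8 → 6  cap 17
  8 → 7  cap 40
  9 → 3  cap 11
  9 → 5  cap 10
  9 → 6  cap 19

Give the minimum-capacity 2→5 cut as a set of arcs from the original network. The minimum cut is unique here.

Min-cut arcs: {(0,3), (0,5), (0,7), (2,3), (6,5), (6,7)} (total capacity 41)

augment #1: 2→0→5 push 9
augment #2: 2→3→5 push 3
augment #3: 2→6→5 push 1
augment #4: 2→0→3→5 push 2
augment #5: 2→0→7→5 push 17
augment #6: 2→6→7→9→5 push 1
augment #7: 2→6→0→7→9→5 push 8
max flow = 41; residual-reachable set from 2 gives S-side
cut edges (S→T): {(0,3), (0,5), (0,7), (2,3), (6,5), (6,7)} total cap 41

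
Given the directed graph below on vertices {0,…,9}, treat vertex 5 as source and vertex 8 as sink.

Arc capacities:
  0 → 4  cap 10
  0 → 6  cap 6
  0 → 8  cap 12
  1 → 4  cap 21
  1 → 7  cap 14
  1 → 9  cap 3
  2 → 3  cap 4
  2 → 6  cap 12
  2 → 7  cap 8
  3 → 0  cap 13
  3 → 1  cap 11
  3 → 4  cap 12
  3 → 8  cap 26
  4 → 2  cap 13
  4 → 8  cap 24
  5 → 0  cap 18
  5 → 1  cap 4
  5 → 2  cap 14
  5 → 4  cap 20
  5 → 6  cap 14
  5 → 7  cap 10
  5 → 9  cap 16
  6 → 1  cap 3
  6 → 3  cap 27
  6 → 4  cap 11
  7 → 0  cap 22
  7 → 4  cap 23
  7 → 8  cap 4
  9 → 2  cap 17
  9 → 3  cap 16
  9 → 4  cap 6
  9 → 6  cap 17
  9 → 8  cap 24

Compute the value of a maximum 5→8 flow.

augment #1: 5→0→8 bottleneck 12, total now 12
augment #2: 5→4→8 bottleneck 20, total now 32
augment #3: 5→7→8 bottleneck 4, total now 36
augment #4: 5→9→8 bottleneck 16, total now 52
augment #5: 5→0→4→8 bottleneck 4, total now 56
augment #6: 5→1→9→8 bottleneck 3, total now 59
augment #7: 5→2→3→8 bottleneck 4, total now 63
augment #8: 5→6→3→8 bottleneck 14, total now 77
augment #9: 5→0→6→3→8 bottleneck 2, total now 79
augment #10: 5→2→6→3→8 bottleneck 6, total now 85

Maximum flow value: 85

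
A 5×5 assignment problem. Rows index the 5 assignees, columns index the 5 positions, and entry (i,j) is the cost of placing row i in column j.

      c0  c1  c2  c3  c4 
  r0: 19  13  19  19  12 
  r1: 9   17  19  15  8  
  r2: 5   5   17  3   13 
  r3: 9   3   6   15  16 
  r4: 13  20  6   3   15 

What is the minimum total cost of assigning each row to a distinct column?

Minimum assignment cost: 33

optimal assignment: row0→col4 (cost 12), row1→col0 (cost 9), row2→col3 (cost 3), row3→col1 (cost 3), row4→col2 (cost 6)
total = 12 + 9 + 3 + 3 + 6 = 33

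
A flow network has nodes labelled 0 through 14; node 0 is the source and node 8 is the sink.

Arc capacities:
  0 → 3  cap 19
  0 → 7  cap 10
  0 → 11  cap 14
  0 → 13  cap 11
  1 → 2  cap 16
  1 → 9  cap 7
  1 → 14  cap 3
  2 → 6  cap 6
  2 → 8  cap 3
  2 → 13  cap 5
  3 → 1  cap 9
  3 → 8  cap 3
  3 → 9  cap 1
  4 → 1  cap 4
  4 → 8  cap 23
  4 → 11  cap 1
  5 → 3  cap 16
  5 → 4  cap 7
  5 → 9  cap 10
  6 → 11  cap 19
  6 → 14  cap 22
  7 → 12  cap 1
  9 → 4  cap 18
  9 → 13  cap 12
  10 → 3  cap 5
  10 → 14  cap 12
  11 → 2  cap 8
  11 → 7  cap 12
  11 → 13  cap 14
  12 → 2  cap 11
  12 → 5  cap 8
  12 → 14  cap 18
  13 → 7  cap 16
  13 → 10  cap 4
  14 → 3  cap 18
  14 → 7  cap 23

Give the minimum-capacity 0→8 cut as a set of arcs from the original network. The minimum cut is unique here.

augment #1: 0→3→8 push 3
augment #2: 0→11→2→8 push 3
augment #3: 0→3→9→4→8 push 1
augment #4: 0→3→1→9→4→8 push 7
augment #5: 0→7→12→5→4→8 push 1
max flow = 15; residual-reachable set from 0 gives S-side
cut edges (S→T): {(1,9), (2,8), (3,8), (3,9), (7,12)} total cap 15

Min-cut arcs: {(1,9), (2,8), (3,8), (3,9), (7,12)} (total capacity 15)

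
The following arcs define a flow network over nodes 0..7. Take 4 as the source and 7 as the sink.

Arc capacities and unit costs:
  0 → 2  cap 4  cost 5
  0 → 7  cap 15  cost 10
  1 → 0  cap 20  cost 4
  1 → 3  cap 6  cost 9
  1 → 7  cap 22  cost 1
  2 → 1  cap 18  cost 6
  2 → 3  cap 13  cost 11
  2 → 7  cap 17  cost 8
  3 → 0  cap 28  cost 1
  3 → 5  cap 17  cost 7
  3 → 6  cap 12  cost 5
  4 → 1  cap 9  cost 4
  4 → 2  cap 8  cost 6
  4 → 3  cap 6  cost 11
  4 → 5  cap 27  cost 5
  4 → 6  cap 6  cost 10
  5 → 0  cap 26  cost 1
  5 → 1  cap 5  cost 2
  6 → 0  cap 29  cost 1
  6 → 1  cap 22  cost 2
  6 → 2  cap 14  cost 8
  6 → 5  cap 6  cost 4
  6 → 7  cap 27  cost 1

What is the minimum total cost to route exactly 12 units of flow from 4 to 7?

Minimum cost for 12 units: 69

shortest-cost path #1: 4→1→7 push 9 @ unit cost 5 (adds 45)
shortest-cost path #2: 4→5→1→7 push 3 @ unit cost 8 (adds 24)
total cost = 69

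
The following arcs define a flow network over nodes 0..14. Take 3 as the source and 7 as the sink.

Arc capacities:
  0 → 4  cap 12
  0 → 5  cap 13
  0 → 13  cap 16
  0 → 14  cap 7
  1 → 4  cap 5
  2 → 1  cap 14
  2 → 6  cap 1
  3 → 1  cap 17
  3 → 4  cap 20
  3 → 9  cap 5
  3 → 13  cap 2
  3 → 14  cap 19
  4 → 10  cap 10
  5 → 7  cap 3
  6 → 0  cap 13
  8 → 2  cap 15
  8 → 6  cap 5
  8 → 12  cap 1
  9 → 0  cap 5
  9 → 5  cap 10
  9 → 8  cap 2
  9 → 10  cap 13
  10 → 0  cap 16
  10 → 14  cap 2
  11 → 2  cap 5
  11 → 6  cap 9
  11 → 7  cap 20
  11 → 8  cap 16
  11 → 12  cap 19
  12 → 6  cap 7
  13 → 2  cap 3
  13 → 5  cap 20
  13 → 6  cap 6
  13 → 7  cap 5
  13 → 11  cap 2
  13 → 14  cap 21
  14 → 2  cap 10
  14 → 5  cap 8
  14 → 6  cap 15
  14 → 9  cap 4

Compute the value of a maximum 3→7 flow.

augment #1: 3→13→7 bottleneck 2, total now 2
augment #2: 3→9→5→7 bottleneck 3, total now 5
augment #3: 3→9→0→13→7 bottleneck 2, total now 7
augment #4: 3→4→10→0→13→7 bottleneck 1, total now 8
augment #5: 3→4→10→0→13→11→7 bottleneck 2, total now 10

Maximum flow value: 10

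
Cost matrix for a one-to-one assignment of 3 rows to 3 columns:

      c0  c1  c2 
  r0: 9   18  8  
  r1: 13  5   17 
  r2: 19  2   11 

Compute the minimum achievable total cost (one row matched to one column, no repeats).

Minimum assignment cost: 23

optimal assignment: row0→col2 (cost 8), row1→col0 (cost 13), row2→col1 (cost 2)
total = 8 + 13 + 2 = 23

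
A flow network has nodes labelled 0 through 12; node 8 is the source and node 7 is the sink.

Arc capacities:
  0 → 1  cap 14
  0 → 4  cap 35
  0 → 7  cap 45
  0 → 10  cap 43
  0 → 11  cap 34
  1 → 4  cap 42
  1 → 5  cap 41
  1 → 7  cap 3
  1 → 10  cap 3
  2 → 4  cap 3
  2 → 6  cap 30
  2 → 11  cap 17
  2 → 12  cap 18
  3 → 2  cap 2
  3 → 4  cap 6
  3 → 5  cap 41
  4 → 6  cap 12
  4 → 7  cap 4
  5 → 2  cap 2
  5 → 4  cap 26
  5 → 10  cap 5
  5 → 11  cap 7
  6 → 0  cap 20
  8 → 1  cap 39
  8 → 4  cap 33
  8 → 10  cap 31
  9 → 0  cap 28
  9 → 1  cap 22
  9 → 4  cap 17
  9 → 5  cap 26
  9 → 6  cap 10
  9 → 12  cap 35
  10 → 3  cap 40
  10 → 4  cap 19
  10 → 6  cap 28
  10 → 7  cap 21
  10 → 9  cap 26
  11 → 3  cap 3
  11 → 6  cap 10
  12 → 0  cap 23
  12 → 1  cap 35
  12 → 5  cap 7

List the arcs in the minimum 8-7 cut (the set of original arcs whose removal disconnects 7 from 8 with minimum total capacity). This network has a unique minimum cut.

Min-cut arcs: {(1,7), (1,10), (4,6), (4,7), (5,2), (5,10), (5,11), (8,10)} (total capacity 67)

augment #1: 8→1→7 push 3
augment #2: 8→4→7 push 4
augment #3: 8→10→7 push 21
augment #4: 8→4→6→0→7 push 12
augment #5: 8→10→6→0→7 push 8
augment #6: 8→10→9→0→7 push 2
augment #7: 8→1→10→9→0→7 push 3
augment #8: 8→1→5→2→12→0→7 push 2
augment #9: 8→1→5→10→9→0→7 push 5
augment #10: 8→1→5→11→3→2→12→0→7 push 2
augment #11: 8→1→5→11→6→10→9→0→7 push 5
max flow = 67; residual-reachable set from 8 gives S-side
cut edges (S→T): {(1,7), (1,10), (4,6), (4,7), (5,2), (5,10), (5,11), (8,10)} total cap 67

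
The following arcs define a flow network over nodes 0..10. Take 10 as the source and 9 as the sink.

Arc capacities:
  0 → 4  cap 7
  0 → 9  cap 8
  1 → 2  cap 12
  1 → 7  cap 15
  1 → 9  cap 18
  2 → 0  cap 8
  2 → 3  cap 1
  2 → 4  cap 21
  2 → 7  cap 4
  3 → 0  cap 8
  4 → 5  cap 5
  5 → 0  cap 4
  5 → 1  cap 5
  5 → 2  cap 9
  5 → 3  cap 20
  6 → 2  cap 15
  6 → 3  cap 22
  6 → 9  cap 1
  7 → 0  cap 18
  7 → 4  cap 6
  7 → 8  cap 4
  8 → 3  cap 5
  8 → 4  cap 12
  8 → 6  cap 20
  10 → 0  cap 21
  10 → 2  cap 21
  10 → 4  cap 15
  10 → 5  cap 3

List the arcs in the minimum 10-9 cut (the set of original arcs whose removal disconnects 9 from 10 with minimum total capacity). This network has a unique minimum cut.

Min-cut arcs: {(0,9), (5,1), (6,9)} (total capacity 14)

augment #1: 10→0→9 push 8
augment #2: 10→5→1→9 push 3
augment #3: 10→4→5→1→9 push 2
augment #4: 10→2→7→8→6→9 push 1
max flow = 14; residual-reachable set from 10 gives S-side
cut edges (S→T): {(0,9), (5,1), (6,9)} total cap 14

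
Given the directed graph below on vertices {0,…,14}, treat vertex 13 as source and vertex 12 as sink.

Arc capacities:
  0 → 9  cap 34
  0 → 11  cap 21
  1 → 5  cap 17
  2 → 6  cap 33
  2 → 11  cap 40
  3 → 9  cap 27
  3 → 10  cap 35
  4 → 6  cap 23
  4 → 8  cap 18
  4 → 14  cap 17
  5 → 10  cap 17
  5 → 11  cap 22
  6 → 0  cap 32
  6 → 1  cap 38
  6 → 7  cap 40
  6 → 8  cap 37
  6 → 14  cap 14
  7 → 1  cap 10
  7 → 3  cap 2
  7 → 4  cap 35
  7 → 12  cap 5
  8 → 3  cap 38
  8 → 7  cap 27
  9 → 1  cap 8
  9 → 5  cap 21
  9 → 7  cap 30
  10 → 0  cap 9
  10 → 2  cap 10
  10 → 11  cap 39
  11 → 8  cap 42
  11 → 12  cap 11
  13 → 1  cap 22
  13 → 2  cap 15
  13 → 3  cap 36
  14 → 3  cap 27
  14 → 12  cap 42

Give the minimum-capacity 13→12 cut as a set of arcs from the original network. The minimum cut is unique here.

Min-cut arcs: {(4,14), (6,14), (7,12), (11,12)} (total capacity 47)

augment #1: 13→2→11→12 push 11
augment #2: 13→2→6→7→12 push 4
augment #3: 13→3→9→7→12 push 1
augment #4: 13→3→9→7→4→14→12 push 17
augment #5: 13→3→9→7→6→14→12 push 4
augment #6: 13→3→10→2→6→14→12 push 10
max flow = 47; residual-reachable set from 13 gives S-side
cut edges (S→T): {(4,14), (6,14), (7,12), (11,12)} total cap 47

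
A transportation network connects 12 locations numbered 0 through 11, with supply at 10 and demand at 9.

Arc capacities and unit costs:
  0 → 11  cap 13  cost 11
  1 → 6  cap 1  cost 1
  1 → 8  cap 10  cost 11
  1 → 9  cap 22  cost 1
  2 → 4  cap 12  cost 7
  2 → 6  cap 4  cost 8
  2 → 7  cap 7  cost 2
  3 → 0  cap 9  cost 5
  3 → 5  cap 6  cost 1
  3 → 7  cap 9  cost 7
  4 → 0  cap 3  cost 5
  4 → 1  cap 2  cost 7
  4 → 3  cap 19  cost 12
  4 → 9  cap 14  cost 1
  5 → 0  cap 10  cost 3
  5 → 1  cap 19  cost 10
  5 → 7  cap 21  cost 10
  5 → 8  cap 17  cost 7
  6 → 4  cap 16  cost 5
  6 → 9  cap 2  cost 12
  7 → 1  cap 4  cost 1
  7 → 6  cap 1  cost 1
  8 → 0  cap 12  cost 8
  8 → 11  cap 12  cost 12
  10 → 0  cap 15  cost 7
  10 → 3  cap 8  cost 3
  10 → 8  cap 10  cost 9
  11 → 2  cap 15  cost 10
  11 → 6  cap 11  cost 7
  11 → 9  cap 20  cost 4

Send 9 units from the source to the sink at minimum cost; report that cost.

shortest-cost path #1: 10→3→7→1→9 push 4 @ unit cost 12 (adds 48)
shortest-cost path #2: 10→3→5→1→9 push 4 @ unit cost 15 (adds 60)
shortest-cost path #3: 10→0→11→9 push 1 @ unit cost 22 (adds 22)
total cost = 130

Minimum cost for 9 units: 130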